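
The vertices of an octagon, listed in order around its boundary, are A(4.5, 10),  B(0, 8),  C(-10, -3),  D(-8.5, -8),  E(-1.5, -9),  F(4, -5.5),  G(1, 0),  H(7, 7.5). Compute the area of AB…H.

Apply the shoelace (surveyor's) formula: 2A = Σ (x_i·y_{i+1} − x_{i+1}·y_i), indices taken mod 8.
Cross-terms: 36, 80, 54.5, 64.5, 44.25, 5.5, 7.5, 36.25  ⇒  Σ = 328.5
Area = |Σ|/2 = 164.25.

164.25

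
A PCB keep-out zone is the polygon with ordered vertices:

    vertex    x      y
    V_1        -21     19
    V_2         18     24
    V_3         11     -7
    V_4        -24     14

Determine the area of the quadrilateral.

706

Σ = (-846) + (-390) + (-14) + (-162) = -1412
Area = |Σ|/2 = 706.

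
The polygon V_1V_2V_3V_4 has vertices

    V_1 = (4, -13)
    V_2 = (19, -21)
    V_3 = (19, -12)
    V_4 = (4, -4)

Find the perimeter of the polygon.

52

|V_1V_2| = √((15)² + (-8)²) = √289 = 17
|V_2V_3| = √((0)² + (9)²) = √81 = 9
|V_3V_4| = √((-15)² + (8)²) = √289 = 17
|V_4V_1| = √((0)² + (-9)²) = √81 = 9
Perimeter = 17 + 9 + 17 + 9 = 52.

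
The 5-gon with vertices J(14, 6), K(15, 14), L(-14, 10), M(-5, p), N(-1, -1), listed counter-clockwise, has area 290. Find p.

-5

The doubled signed area Σ (x_i y_{i+1} − x_{i+1} y_i) is linear in p.
With p=0 it equals 515; the coefficient of p is -13 (from the two edges through M).
So -13·p + 515 = 2·290 = 580 ⇒ p = -5.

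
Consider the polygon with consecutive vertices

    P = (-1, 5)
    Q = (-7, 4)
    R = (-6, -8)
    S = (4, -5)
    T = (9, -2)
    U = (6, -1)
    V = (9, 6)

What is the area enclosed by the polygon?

154.5

P→Q: (-1)(4) − (-7)(5) = 31
Q→R: (-7)(-8) − (-6)(4) = 80
R→S: (-6)(-5) − (4)(-8) = 62
S→T: (4)(-2) − (9)(-5) = 37
T→U: (9)(-1) − (6)(-2) = 3
U→V: (6)(6) − (9)(-1) = 45
V→P: (9)(5) − (-1)(6) = 51
Σ = 309
Area = |Σ|/2 = 154.5.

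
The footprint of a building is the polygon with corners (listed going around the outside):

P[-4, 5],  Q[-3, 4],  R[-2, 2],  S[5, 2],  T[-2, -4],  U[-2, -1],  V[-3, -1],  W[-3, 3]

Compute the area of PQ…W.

25.5

Σ = (-1) + (2) + (-14) + (-16) + (-6) + (-1) + (-12) + (-3) = -51
Area = |Σ|/2 = 25.5.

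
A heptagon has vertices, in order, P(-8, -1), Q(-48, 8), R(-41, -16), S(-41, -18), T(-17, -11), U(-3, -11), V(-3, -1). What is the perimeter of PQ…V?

122

|PQ| = √((-40)² + (9)²) = √1681 = 41
|QR| = √((7)² + (-24)²) = √625 = 25
|RS| = √((0)² + (-2)²) = √4 = 2
|ST| = √((24)² + (7)²) = √625 = 25
|TU| = √((14)² + (0)²) = √196 = 14
|UV| = √((0)² + (10)²) = √100 = 10
|VP| = √((-5)² + (0)²) = √25 = 5
Perimeter = 41 + 25 + 2 + 25 + 14 + 10 + 5 = 122.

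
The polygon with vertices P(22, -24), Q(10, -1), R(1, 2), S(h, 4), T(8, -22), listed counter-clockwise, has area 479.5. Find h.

-19

The doubled signed area Σ (x_i y_{i+1} − x_{i+1} y_i) is linear in h.
With h=0 it equals 503; the coefficient of h is -24 (from the two edges through S).
So -24·h + 503 = 2·479.5 = 959 ⇒ h = -19.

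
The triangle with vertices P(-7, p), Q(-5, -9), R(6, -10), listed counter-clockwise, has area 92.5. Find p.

Write out the shoelace sum; only the two edges meeting at P involve p:
2·Area = [(6·p − (-7)·(-10)) + ((-7)·(-9) − (-5)·p)] + 104
       = 11·p + 97 = 185
⇒ p = 8.

8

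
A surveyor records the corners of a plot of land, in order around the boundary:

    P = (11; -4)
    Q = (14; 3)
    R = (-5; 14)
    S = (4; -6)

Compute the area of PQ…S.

Apply the shoelace (surveyor's) formula: 2A = Σ (x_i·y_{i+1} − x_{i+1}·y_i), indices taken mod 4.
P→Q: (11)(3) − (14)(-4) = 89
Q→R: (14)(14) − (-5)(3) = 211
R→S: (-5)(-6) − (4)(14) = -26
S→P: (4)(-4) − (11)(-6) = 50
Σ = 324
Area = |Σ|/2 = 162.

162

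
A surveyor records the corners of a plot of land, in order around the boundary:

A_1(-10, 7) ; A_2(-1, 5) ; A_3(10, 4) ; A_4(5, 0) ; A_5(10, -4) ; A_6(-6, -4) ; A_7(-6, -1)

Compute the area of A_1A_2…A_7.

Apply the shoelace (surveyor's) formula: 2A = Σ (x_i·y_{i+1} − x_{i+1}·y_i), indices taken mod 7.
Σ = (-43) + (-54) + (-20) + (-20) + (-64) + (-18) + (-52) = -271
Area = |Σ|/2 = 135.5.

135.5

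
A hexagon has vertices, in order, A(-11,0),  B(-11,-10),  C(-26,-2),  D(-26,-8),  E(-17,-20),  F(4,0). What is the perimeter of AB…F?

|AB| = √((0)² + (-10)²) = √100 = 10
|BC| = √((-15)² + (8)²) = √289 = 17
|CD| = √((0)² + (-6)²) = √36 = 6
|DE| = √((9)² + (-12)²) = √225 = 15
|EF| = √((21)² + (20)²) = √841 = 29
|FA| = √((-15)² + (0)²) = √225 = 15
Perimeter = 10 + 17 + 6 + 15 + 29 + 15 = 92.

92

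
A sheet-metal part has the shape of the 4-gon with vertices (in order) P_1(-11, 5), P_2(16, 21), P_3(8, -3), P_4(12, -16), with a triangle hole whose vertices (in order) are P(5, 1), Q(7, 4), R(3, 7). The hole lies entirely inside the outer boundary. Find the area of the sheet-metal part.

358.5

Outer boundary:
Cross-terms: -311, -216, -92, -116  ⇒  Σ = -735
Area = |Σ|/2 = 367.5.
Hole:
P→Q: (5)(4) − (7)(1) = 13
Q→R: (7)(7) − (3)(4) = 37
R→P: (3)(1) − (5)(7) = -32
Σ = 18
Area = |Σ|/2 = 9.
Net area = 367.5 − 9 = 358.5.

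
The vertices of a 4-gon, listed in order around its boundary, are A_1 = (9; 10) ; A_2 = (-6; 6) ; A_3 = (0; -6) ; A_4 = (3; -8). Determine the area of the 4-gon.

Apply the surveyor's formula: 2A = Σ (x_i·y_{i+1} − x_{i+1}·y_i), indices taken mod 4.
Cross-terms: 114, 36, 18, 102  ⇒  Σ = 270
Area = |Σ|/2 = 135.

135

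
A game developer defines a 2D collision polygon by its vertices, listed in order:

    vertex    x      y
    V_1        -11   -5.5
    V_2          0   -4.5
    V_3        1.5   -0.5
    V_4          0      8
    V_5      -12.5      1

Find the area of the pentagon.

Apply the shoelace (surveyor's) formula: 2A = Σ (x_i·y_{i+1} − x_{i+1}·y_i), indices taken mod 5.
Σ = (49.5) + (6.75) + (12) + (100) + (79.75) = 248
Area = |Σ|/2 = 124.

124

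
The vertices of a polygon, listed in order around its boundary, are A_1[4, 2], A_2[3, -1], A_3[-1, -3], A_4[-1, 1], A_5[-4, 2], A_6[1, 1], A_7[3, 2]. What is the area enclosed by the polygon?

15.5

A_1→A_2: (4)(-1) − (3)(2) = -10
A_2→A_3: (3)(-3) − (-1)(-1) = -10
A_3→A_4: (-1)(1) − (-1)(-3) = -4
A_4→A_5: (-1)(2) − (-4)(1) = 2
A_5→A_6: (-4)(1) − (1)(2) = -6
A_6→A_7: (1)(2) − (3)(1) = -1
A_7→A_1: (3)(2) − (4)(2) = -2
Σ = -31
Area = |Σ|/2 = 15.5.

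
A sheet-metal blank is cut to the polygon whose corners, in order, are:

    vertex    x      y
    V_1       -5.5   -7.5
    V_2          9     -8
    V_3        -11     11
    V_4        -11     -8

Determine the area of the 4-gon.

Apply the surveyor's formula: 2A = Σ (x_i·y_{i+1} − x_{i+1}·y_i), indices taken mod 4.
V_1→V_2: (-5.5)(-8) − (9)(-7.5) = 111.5
V_2→V_3: (9)(11) − (-11)(-8) = 11
V_3→V_4: (-11)(-8) − (-11)(11) = 209
V_4→V_1: (-11)(-7.5) − (-5.5)(-8) = 38.5
Σ = 370
Area = |Σ|/2 = 185.

185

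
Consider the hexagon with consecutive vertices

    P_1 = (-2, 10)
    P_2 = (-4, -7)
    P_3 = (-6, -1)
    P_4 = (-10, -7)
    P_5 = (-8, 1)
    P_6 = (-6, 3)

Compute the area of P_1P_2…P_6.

45

Apply the surveyor's formula: 2A = Σ (x_i·y_{i+1} − x_{i+1}·y_i), indices taken mod 6.
Σ = (54) + (-38) + (32) + (-66) + (-18) + (-54) = -90
Area = |Σ|/2 = 45.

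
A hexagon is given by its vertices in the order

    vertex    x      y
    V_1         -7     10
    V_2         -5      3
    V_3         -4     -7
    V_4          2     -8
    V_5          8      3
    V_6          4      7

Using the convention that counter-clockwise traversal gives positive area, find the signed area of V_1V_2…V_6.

162.5

Cross-terms: 29, 47, 46, 70, 44, 89  ⇒  Σ = 325
Signed area = Σ/2 = 162.5 (positive ⇒ counter-clockwise traversal).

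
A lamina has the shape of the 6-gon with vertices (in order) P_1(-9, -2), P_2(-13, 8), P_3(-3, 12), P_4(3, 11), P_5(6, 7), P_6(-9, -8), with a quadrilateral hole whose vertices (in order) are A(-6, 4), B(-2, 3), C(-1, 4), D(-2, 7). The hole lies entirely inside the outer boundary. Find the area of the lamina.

Outer boundary:
Apply the surveyor's formula: 2A = Σ (x_i·y_{i+1} − x_{i+1}·y_i), indices taken mod 6.
Σ = (-98) + (-132) + (-69) + (-45) + (15) + (-54) = -383
Area = |Σ|/2 = 191.5.
Hole:
Σ = (-10) + (-5) + (1) + (34) = 20
Area = |Σ|/2 = 10.
Net area = 191.5 − 10 = 181.5.

181.5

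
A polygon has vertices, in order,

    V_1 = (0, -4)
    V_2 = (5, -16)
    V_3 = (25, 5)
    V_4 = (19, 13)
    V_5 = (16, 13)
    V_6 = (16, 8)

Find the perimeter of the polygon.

80

|V_1V_2| = √((5)² + (-12)²) = √169 = 13
|V_2V_3| = √((20)² + (21)²) = √841 = 29
|V_3V_4| = √((-6)² + (8)²) = √100 = 10
|V_4V_5| = √((-3)² + (0)²) = √9 = 3
|V_5V_6| = √((0)² + (-5)²) = √25 = 5
|V_6V_1| = √((-16)² + (-12)²) = √400 = 20
Perimeter = 13 + 29 + 10 + 3 + 5 + 20 = 80.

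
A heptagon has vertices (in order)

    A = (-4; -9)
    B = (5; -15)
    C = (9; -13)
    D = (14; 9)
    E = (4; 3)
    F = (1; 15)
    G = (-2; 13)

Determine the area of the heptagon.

Σ = (105) + (70) + (263) + (6) + (57) + (43) + (70) = 614
Area = |Σ|/2 = 307.

307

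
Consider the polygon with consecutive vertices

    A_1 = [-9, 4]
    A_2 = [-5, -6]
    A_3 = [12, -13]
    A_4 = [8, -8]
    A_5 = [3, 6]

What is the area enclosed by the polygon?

178.5

Apply Gauss's area formula: 2A = Σ (x_i·y_{i+1} − x_{i+1}·y_i), indices taken mod 5.
Σ = (74) + (137) + (8) + (72) + (66) = 357
Area = |Σ|/2 = 178.5.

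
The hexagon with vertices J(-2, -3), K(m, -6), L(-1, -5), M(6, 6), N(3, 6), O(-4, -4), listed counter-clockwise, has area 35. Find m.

Write out the shoelace sum; only the two edges meeting at K involve m:
2·Area = [((-2)·(-6) − m·(-3)) + (m·(-5) − (-1)·(-6))] + 58
       = -2·m + 64 = 70
⇒ m = -3.

-3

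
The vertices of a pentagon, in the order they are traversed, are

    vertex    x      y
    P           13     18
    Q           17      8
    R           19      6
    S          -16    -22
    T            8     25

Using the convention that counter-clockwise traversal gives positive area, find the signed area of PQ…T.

Apply the shoelace formula: 2A = Σ (x_i·y_{i+1} − x_{i+1}·y_i), indices taken mod 5.
Σ = (-202) + (-50) + (-322) + (-224) + (-181) = -979
Signed area = Σ/2 = -489.5 (negative ⇒ clockwise traversal).

-489.5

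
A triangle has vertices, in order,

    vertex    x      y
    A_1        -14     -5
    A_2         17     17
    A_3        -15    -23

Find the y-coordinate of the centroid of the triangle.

-11/3

Apply the shoelace (surveyor's) formula. First the cross-terms c_i = x_i·y_{i+1} − x_{i+1}·y_i:
  -153, -136, -247  ⇒  2A = -536, A = -268.
Then Σ (y_i + y_{i+1})·c_i = 5896, so ȳ = 5896 / (6·(-268)) = -11/3.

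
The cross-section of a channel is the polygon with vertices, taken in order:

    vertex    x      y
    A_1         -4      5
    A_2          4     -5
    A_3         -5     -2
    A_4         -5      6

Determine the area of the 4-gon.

A_1→A_2: (-4)(-5) − (4)(5) = 0
A_2→A_3: (4)(-2) − (-5)(-5) = -33
A_3→A_4: (-5)(6) − (-5)(-2) = -40
A_4→A_1: (-5)(5) − (-4)(6) = -1
Σ = -74
Area = |Σ|/2 = 37.

37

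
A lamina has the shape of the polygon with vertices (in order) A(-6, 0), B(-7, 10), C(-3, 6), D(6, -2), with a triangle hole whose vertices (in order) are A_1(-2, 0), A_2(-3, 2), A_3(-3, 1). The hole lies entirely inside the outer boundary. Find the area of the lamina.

56.5

Outer boundary:
Apply the shoelace (surveyor's) formula: 2A = Σ (x_i·y_{i+1} − x_{i+1}·y_i), indices taken mod 4.
Cross-terms: -60, -12, -30, -12  ⇒  Σ = -114
Area = |Σ|/2 = 57.
Hole:
Cross-terms: -4, 3, 2  ⇒  Σ = 1
Area = |Σ|/2 = 0.5.
Net area = 57 − 0.5 = 56.5.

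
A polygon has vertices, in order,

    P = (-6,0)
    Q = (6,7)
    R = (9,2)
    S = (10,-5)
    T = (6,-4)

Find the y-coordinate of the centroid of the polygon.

31/48

Apply the shoelace formula. First the cross-terms c_i = x_i·y_{i+1} − x_{i+1}·y_i:
  -42, -51, -65, -10, -24  ⇒  2A = -192, A = -96.
Then Σ (y_i + y_{i+1})·c_i = -372, so ȳ = -372 / (6·(-96)) = 31/48.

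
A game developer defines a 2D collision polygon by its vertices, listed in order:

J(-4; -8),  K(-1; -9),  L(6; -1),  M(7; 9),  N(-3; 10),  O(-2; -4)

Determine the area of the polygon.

136.5

Σ = (28) + (55) + (61) + (97) + (32) + (0) = 273
Area = |Σ|/2 = 136.5.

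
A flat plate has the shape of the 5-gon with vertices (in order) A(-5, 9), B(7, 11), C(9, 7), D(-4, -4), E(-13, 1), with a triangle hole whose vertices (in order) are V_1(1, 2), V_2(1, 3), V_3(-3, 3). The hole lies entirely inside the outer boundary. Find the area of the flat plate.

Outer boundary:
A→B: (-5)(11) − (7)(9) = -118
B→C: (7)(7) − (9)(11) = -50
C→D: (9)(-4) − (-4)(7) = -8
D→E: (-4)(1) − (-13)(-4) = -56
E→A: (-13)(9) − (-5)(1) = -112
Σ = -344
Area = |Σ|/2 = 172.
Hole:
Apply Gauss's area formula: 2A = Σ (x_i·y_{i+1} − x_{i+1}·y_i), indices taken mod 3.
V_1→V_2: (1)(3) − (1)(2) = 1
V_2→V_3: (1)(3) − (-3)(3) = 12
V_3→V_1: (-3)(2) − (1)(3) = -9
Σ = 4
Area = |Σ|/2 = 2.
Net area = 172 − 2 = 170.

170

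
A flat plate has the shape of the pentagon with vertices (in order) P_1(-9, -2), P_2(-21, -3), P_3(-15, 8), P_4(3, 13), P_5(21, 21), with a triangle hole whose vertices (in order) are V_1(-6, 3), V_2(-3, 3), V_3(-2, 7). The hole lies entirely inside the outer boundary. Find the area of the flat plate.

249

Outer boundary:
Apply the surveyor's formula: 2A = Σ (x_i·y_{i+1} − x_{i+1}·y_i), indices taken mod 5.
Σ = (-15) + (-213) + (-219) + (-210) + (147) = -510
Area = |Σ|/2 = 255.
Hole:
Σ = (-9) + (-15) + (36) = 12
Area = |Σ|/2 = 6.
Net area = 255 − 6 = 249.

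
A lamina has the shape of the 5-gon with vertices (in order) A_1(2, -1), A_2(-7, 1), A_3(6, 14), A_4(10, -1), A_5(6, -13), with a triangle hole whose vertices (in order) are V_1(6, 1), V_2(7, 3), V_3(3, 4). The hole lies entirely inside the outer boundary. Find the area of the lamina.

Outer boundary:
A_1→A_2: (2)(1) − (-7)(-1) = -5
A_2→A_3: (-7)(14) − (6)(1) = -104
A_3→A_4: (6)(-1) − (10)(14) = -146
A_4→A_5: (10)(-13) − (6)(-1) = -124
A_5→A_1: (6)(-1) − (2)(-13) = 20
Σ = -359
Area = |Σ|/2 = 179.5.
Hole:
Σ = (11) + (19) + (-21) = 9
Area = |Σ|/2 = 4.5.
Net area = 179.5 − 4.5 = 175.

175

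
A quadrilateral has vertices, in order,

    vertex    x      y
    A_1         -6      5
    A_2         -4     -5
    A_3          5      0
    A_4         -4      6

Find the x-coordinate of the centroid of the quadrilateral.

-5/3

Apply the surveyor's formula. First the cross-terms c_i = x_i·y_{i+1} − x_{i+1}·y_i:
  50, 25, 30, 16  ⇒  2A = 121, A = 60.5.
Then Σ (x_i + x_{i+1})·c_i = -605, so x̄ = -605 / (6·60.5) = -5/3.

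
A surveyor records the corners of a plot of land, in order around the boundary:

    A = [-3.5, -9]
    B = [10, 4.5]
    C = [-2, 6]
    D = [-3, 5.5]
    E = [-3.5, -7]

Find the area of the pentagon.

98.75

Σ = (74.25) + (69) + (7) + (40.25) + (7) = 197.5
Area = |Σ|/2 = 98.75.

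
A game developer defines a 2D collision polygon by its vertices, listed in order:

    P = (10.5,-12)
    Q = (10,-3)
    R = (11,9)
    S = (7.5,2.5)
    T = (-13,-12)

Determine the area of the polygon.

Apply the shoelace (surveyor's) formula: 2A = Σ (x_i·y_{i+1} − x_{i+1}·y_i), indices taken mod 5.
P→Q: (10.5)(-3) − (10)(-12) = 88.5
Q→R: (10)(9) − (11)(-3) = 123
R→S: (11)(2.5) − (7.5)(9) = -40
S→T: (7.5)(-12) − (-13)(2.5) = -57.5
T→P: (-13)(-12) − (10.5)(-12) = 282
Σ = 396
Area = |Σ|/2 = 198.

198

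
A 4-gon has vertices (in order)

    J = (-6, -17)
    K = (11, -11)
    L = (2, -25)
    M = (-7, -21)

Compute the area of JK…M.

Σ = (253) + (-253) + (-217) + (-7) = -224
Area = |Σ|/2 = 112.

112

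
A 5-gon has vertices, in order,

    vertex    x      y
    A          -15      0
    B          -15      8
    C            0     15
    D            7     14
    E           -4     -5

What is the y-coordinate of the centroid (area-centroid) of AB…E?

359/63

Apply the shoelace formula. First the cross-terms c_i = x_i·y_{i+1} − x_{i+1}·y_i:
  -120, -225, -105, 21, -75  ⇒  2A = -504, A = -252.
Then Σ (y_i + y_{i+1})·c_i = -8616, so ȳ = -8616 / (6·(-252)) = 359/63.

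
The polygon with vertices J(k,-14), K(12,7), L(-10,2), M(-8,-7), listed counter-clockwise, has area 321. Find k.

13

The doubled signed area Σ (x_i y_{i+1} − x_{i+1} y_i) is linear in k.
With k=0 it equals 460; the coefficient of k is 14 (from the two edges through J).
So 14·k + 460 = 2·321 = 642 ⇒ k = 13.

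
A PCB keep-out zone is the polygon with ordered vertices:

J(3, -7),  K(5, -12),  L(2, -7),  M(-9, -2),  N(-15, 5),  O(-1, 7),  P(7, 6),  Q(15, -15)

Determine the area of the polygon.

Apply Gauss's area formula: 2A = Σ (x_i·y_{i+1} − x_{i+1}·y_i), indices taken mod 8.
J→K: (3)(-12) − (5)(-7) = -1
K→L: (5)(-7) − (2)(-12) = -11
L→M: (2)(-2) − (-9)(-7) = -67
M→N: (-9)(5) − (-15)(-2) = -75
N→O: (-15)(7) − (-1)(5) = -100
O→P: (-1)(6) − (7)(7) = -55
P→Q: (7)(-15) − (15)(6) = -195
Q→J: (15)(-7) − (3)(-15) = -60
Σ = -564
Area = |Σ|/2 = 282.

282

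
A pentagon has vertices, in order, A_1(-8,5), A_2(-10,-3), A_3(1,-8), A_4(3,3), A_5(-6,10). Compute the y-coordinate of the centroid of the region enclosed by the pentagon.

Apply the shoelace formula. First the cross-terms c_i = x_i·y_{i+1} − x_{i+1}·y_i:
  74, 83, 27, 48, 50  ⇒  2A = 282, A = 141.
Then Σ (y_i + y_{i+1})·c_i = 474, so ȳ = 474 / (6·141) = 79/141.

79/141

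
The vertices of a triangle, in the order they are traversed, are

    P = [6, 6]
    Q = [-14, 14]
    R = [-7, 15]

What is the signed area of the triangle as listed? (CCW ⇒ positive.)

Apply the surveyor's formula: 2A = Σ (x_i·y_{i+1} − x_{i+1}·y_i), indices taken mod 3.
Σ = (168) + (-112) + (-132) = -76
Signed area = Σ/2 = -38 (negative ⇒ clockwise traversal).

-38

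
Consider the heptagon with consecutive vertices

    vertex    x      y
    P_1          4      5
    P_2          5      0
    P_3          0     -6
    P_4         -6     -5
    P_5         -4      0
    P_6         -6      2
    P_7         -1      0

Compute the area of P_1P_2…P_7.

Apply the shoelace formula: 2A = Σ (x_i·y_{i+1} − x_{i+1}·y_i), indices taken mod 7.
Cross-terms: -25, -30, -36, -20, -8, 2, -5  ⇒  Σ = -122
Area = |Σ|/2 = 61.

61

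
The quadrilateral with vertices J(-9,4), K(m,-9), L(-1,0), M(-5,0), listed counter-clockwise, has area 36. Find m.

Write out the shoelace sum; only the two edges meeting at K involve m:
2·Area = [((-9)·(-9) − m·4) + (m·0 − (-1)·(-9))] + -20
       = -4·m + 52 = 72
⇒ m = -5.

-5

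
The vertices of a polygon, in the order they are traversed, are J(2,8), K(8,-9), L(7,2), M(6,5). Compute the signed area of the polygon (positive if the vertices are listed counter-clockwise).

29

Apply the shoelace (surveyor's) formula: 2A = Σ (x_i·y_{i+1} − x_{i+1}·y_i), indices taken mod 4.
Cross-terms: -82, 79, 23, 38  ⇒  Σ = 58
Signed area = Σ/2 = 29 (positive ⇒ counter-clockwise traversal).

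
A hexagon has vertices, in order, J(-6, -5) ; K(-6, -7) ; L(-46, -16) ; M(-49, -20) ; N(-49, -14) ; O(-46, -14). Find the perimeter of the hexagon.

|JK| = √((0)² + (-2)²) = √4 = 2
|KL| = √((-40)² + (-9)²) = √1681 = 41
|LM| = √((-3)² + (-4)²) = √25 = 5
|MN| = √((0)² + (6)²) = √36 = 6
|NO| = √((3)² + (0)²) = √9 = 3
|OJ| = √((40)² + (9)²) = √1681 = 41
Perimeter = 2 + 41 + 5 + 6 + 3 + 41 = 98.

98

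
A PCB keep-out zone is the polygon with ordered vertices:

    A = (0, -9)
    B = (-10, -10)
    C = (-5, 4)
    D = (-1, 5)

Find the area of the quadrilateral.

Apply the surveyor's formula: 2A = Σ (x_i·y_{i+1} − x_{i+1}·y_i), indices taken mod 4.
Σ = (-90) + (-90) + (-21) + (9) = -192
Area = |Σ|/2 = 96.

96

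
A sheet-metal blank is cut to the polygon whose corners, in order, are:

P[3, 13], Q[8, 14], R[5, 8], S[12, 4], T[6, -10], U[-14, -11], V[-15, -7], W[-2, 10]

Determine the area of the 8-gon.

Apply the shoelace (surveyor's) formula: 2A = Σ (x_i·y_{i+1} − x_{i+1}·y_i), indices taken mod 8.
P→Q: (3)(14) − (8)(13) = -62
Q→R: (8)(8) − (5)(14) = -6
R→S: (5)(4) − (12)(8) = -76
S→T: (12)(-10) − (6)(4) = -144
T→U: (6)(-11) − (-14)(-10) = -206
U→V: (-14)(-7) − (-15)(-11) = -67
V→W: (-15)(10) − (-2)(-7) = -164
W→P: (-2)(13) − (3)(10) = -56
Σ = -781
Area = |Σ|/2 = 390.5.

390.5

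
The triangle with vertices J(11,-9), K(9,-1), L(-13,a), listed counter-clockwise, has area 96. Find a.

-9

The doubled signed area Σ (x_i y_{i+1} − x_{i+1} y_i) is linear in a.
With a=0 it equals 174; the coefficient of a is -2 (from the two edges through L).
So -2·a + 174 = 2·96 = 192 ⇒ a = -9.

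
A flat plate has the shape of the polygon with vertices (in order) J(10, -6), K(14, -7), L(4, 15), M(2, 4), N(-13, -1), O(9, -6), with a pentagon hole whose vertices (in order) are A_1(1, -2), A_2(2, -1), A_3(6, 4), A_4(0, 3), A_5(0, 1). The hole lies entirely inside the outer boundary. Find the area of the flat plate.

173.5

Outer boundary:
Apply the surveyor's formula: 2A = Σ (x_i·y_{i+1} − x_{i+1}·y_i), indices taken mod 6.
Cross-terms: 14, 238, -14, 50, 87, 6  ⇒  Σ = 381
Area = |Σ|/2 = 190.5.
Hole:
Apply Gauss's area formula: 2A = Σ (x_i·y_{i+1} − x_{i+1}·y_i), indices taken mod 5.
A_1→A_2: (1)(-1) − (2)(-2) = 3
A_2→A_3: (2)(4) − (6)(-1) = 14
A_3→A_4: (6)(3) − (0)(4) = 18
A_4→A_5: (0)(1) − (0)(3) = 0
A_5→A_1: (0)(-2) − (1)(1) = -1
Σ = 34
Area = |Σ|/2 = 17.
Net area = 190.5 − 17 = 173.5.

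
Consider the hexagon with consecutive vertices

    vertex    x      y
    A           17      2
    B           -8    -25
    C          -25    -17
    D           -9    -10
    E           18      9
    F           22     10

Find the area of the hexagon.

423

Apply the surveyor's formula: 2A = Σ (x_i·y_{i+1} − x_{i+1}·y_i), indices taken mod 6.
A→B: (17)(-25) − (-8)(2) = -409
B→C: (-8)(-17) − (-25)(-25) = -489
C→D: (-25)(-10) − (-9)(-17) = 97
D→E: (-9)(9) − (18)(-10) = 99
E→F: (18)(10) − (22)(9) = -18
F→A: (22)(2) − (17)(10) = -126
Σ = -846
Area = |Σ|/2 = 423.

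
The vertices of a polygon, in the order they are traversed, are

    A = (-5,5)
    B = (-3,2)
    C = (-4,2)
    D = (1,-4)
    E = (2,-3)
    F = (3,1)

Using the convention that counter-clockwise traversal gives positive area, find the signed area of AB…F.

Apply the shoelace (surveyor's) formula: 2A = Σ (x_i·y_{i+1} − x_{i+1}·y_i), indices taken mod 6.
Cross-terms: 5, 2, 14, 5, 11, 20  ⇒  Σ = 57
Signed area = Σ/2 = 28.5 (positive ⇒ counter-clockwise traversal).

28.5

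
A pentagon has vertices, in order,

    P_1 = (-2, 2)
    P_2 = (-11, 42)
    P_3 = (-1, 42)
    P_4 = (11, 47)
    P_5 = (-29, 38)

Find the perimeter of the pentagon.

|P_1P_2| = √((-9)² + (40)²) = √1681 = 41
|P_2P_3| = √((10)² + (0)²) = √100 = 10
|P_3P_4| = √((12)² + (5)²) = √169 = 13
|P_4P_5| = √((-40)² + (-9)²) = √1681 = 41
|P_5P_1| = √((27)² + (-36)²) = √2025 = 45
Perimeter = 41 + 10 + 13 + 41 + 45 = 150.

150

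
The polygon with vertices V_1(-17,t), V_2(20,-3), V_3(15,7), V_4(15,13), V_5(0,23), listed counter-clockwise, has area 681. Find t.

Write out the shoelace sum; only the two edges meeting at V_1 involve t:
2·Area = [(0·t − (-17)·23) + ((-17)·(-3) − 20·t)] + 620
       = -20·t + 1062 = 1362
⇒ t = -15.

-15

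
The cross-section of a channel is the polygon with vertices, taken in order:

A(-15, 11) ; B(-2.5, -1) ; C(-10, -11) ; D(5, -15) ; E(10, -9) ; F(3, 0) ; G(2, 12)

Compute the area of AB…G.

317.5

Apply Gauss's area formula: 2A = Σ (x_i·y_{i+1} − x_{i+1}·y_i), indices taken mod 7.
Σ = (42.5) + (17.5) + (205) + (105) + (27) + (36) + (202) = 635
Area = |Σ|/2 = 317.5.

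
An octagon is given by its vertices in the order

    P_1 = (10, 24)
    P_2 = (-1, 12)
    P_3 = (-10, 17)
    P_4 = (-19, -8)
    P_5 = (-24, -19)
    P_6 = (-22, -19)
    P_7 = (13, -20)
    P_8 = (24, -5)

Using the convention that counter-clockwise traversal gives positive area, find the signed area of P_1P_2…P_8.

1292.5

Apply the shoelace (surveyor's) formula: 2A = Σ (x_i·y_{i+1} − x_{i+1}·y_i), indices taken mod 8.
Σ = (144) + (103) + (403) + (169) + (38) + (687) + (415) + (626) = 2585
Signed area = Σ/2 = 1292.5 (positive ⇒ counter-clockwise traversal).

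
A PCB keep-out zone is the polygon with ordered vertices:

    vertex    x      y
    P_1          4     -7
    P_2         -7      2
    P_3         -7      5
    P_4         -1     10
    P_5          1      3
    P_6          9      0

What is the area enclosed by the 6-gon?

115

Apply the shoelace formula: 2A = Σ (x_i·y_{i+1} − x_{i+1}·y_i), indices taken mod 6.
P_1→P_2: (4)(2) − (-7)(-7) = -41
P_2→P_3: (-7)(5) − (-7)(2) = -21
P_3→P_4: (-7)(10) − (-1)(5) = -65
P_4→P_5: (-1)(3) − (1)(10) = -13
P_5→P_6: (1)(0) − (9)(3) = -27
P_6→P_1: (9)(-7) − (4)(0) = -63
Σ = -230
Area = |Σ|/2 = 115.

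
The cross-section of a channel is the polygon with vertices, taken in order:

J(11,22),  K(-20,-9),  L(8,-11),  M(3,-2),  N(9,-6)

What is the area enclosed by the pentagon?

457

Apply the shoelace formula: 2A = Σ (x_i·y_{i+1} − x_{i+1}·y_i), indices taken mod 5.
Cross-terms: 341, 292, 17, 0, 264  ⇒  Σ = 914
Area = |Σ|/2 = 457.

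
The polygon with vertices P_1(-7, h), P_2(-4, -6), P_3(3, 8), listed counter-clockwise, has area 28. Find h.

The doubled signed area Σ (x_i y_{i+1} − x_{i+1} y_i) is linear in h.
With h=0 it equals 84; the coefficient of h is 7 (from the two edges through P_1).
So 7·h + 84 = 2·28 = 56 ⇒ h = -4.

-4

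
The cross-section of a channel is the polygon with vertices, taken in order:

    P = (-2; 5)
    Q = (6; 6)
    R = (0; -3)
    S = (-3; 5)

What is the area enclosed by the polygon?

37

Σ = (-42) + (-18) + (-9) + (-5) = -74
Area = |Σ|/2 = 37.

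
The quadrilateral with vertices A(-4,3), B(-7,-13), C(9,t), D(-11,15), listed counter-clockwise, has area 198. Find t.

11

The doubled signed area Σ (x_i y_{i+1} − x_{i+1} y_i) is linear in t.
With t=0 it equals 352; the coefficient of t is 4 (from the two edges through C).
So 4·t + 352 = 2·198 = 396 ⇒ t = 11.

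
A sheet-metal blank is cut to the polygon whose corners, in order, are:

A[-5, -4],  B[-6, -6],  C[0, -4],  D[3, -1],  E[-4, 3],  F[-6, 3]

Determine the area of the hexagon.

Cross-terms: 6, 24, 12, 5, 6, 39  ⇒  Σ = 92
Area = |Σ|/2 = 46.

46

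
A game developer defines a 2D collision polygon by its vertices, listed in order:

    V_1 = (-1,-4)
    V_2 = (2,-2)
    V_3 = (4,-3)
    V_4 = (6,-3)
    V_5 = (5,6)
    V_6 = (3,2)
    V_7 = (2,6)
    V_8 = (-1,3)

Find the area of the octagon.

Apply the shoelace (surveyor's) formula: 2A = Σ (x_i·y_{i+1} − x_{i+1}·y_i), indices taken mod 8.
V_1→V_2: (-1)(-2) − (2)(-4) = 10
V_2→V_3: (2)(-3) − (4)(-2) = 2
V_3→V_4: (4)(-3) − (6)(-3) = 6
V_4→V_5: (6)(6) − (5)(-3) = 51
V_5→V_6: (5)(2) − (3)(6) = -8
V_6→V_7: (3)(6) − (2)(2) = 14
V_7→V_8: (2)(3) − (-1)(6) = 12
V_8→V_1: (-1)(-4) − (-1)(3) = 7
Σ = 94
Area = |Σ|/2 = 47.

47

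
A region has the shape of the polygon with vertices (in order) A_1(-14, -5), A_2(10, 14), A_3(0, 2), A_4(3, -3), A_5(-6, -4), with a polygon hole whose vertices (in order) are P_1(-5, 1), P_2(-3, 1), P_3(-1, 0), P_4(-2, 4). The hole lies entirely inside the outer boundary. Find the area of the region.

87.5

Outer boundary:
Cross-terms: -146, 20, -6, -30, -26  ⇒  Σ = -188
Area = |Σ|/2 = 94.
Hole:
Cross-terms: -2, 1, -4, 18  ⇒  Σ = 13
Area = |Σ|/2 = 6.5.
Net area = 94 − 6.5 = 87.5.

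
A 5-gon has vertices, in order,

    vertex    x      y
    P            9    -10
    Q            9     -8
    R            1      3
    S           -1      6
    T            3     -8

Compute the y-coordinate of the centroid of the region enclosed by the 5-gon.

Apply Gauss's area formula. First the cross-terms c_i = x_i·y_{i+1} − x_{i+1}·y_i:
  18, 35, 9, -10, 42  ⇒  2A = 94, A = 47.
Then Σ (y_i + y_{i+1})·c_i = -1154, so ȳ = -1154 / (6·47) = -577/141.

-577/141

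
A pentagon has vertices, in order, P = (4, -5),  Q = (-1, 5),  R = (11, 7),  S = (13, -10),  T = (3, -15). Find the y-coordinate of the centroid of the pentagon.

Apply Gauss's area formula. First the cross-terms c_i = x_i·y_{i+1} − x_{i+1}·y_i:
  15, -62, -201, -165, 45  ⇒  2A = -368, A = -184.
Then Σ (y_i + y_{i+1})·c_i = 3084, so ȳ = 3084 / (6·(-184)) = -257/92.

-257/92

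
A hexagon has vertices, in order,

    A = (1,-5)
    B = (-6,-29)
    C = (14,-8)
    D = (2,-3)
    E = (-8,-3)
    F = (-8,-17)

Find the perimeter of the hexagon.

|AB| = √((-7)² + (-24)²) = √625 = 25
|BC| = √((20)² + (21)²) = √841 = 29
|CD| = √((-12)² + (5)²) = √169 = 13
|DE| = √((-10)² + (0)²) = √100 = 10
|EF| = √((0)² + (-14)²) = √196 = 14
|FA| = √((9)² + (12)²) = √225 = 15
Perimeter = 25 + 29 + 13 + 10 + 14 + 15 = 106.

106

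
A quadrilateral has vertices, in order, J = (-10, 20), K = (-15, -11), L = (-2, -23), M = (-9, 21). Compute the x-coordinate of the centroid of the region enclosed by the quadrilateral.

-2262/257

Apply the surveyor's formula. First the cross-terms c_i = x_i·y_{i+1} − x_{i+1}·y_i:
  410, 323, -249, 30  ⇒  2A = 514, A = 257.
Then Σ (x_i + x_{i+1})·c_i = -13572, so x̄ = -13572 / (6·257) = -2262/257.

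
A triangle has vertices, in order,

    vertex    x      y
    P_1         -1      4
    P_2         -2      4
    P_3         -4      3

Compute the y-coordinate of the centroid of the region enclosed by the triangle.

Apply the surveyor's formula. First the cross-terms c_i = x_i·y_{i+1} − x_{i+1}·y_i:
  4, 10, -13  ⇒  2A = 1, A = 0.5.
Then Σ (y_i + y_{i+1})·c_i = 11, so ȳ = 11 / (6·0.5) = 11/3.

11/3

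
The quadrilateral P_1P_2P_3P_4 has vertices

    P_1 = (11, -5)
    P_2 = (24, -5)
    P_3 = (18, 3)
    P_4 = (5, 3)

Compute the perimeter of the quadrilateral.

46

|P_1P_2| = √((13)² + (0)²) = √169 = 13
|P_2P_3| = √((-6)² + (8)²) = √100 = 10
|P_3P_4| = √((-13)² + (0)²) = √169 = 13
|P_4P_1| = √((6)² + (-8)²) = √100 = 10
Perimeter = 13 + 10 + 13 + 10 = 46.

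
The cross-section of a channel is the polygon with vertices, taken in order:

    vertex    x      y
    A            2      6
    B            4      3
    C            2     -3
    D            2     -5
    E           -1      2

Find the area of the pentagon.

25.5

Cross-terms: -18, -18, -4, -1, -10  ⇒  Σ = -51
Area = |Σ|/2 = 25.5.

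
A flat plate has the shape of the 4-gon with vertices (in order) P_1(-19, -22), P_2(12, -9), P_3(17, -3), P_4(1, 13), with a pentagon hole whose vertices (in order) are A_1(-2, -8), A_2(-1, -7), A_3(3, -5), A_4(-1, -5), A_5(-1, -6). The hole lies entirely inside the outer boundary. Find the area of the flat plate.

496

Outer boundary:
Σ = (435) + (117) + (224) + (225) = 1001
Area = |Σ|/2 = 500.5.
Hole:
A_1→A_2: (-2)(-7) − (-1)(-8) = 6
A_2→A_3: (-1)(-5) − (3)(-7) = 26
A_3→A_4: (3)(-5) − (-1)(-5) = -20
A_4→A_5: (-1)(-6) − (-1)(-5) = 1
A_5→A_1: (-1)(-8) − (-2)(-6) = -4
Σ = 9
Area = |Σ|/2 = 4.5.
Net area = 500.5 − 4.5 = 496.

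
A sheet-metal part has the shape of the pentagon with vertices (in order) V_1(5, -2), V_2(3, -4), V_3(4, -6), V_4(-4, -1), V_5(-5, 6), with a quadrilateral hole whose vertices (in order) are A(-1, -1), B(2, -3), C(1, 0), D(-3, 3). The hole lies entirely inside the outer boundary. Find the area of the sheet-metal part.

38

Outer boundary:
V_1→V_2: (5)(-4) − (3)(-2) = -14
V_2→V_3: (3)(-6) − (4)(-4) = -2
V_3→V_4: (4)(-1) − (-4)(-6) = -28
V_4→V_5: (-4)(6) − (-5)(-1) = -29
V_5→V_1: (-5)(-2) − (5)(6) = -20
Σ = -93
Area = |Σ|/2 = 46.5.
Hole:
A→B: (-1)(-3) − (2)(-1) = 5
B→C: (2)(0) − (1)(-3) = 3
C→D: (1)(3) − (-3)(0) = 3
D→A: (-3)(-1) − (-1)(3) = 6
Σ = 17
Area = |Σ|/2 = 8.5.
Net area = 46.5 − 8.5 = 38.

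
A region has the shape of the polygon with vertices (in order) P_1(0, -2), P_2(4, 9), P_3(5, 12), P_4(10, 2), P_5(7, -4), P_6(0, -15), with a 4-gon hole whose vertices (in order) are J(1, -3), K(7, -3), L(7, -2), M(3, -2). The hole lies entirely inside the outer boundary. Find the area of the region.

Outer boundary:
Σ = (8) + (3) + (-110) + (-54) + (-105) + (0) = -258
Area = |Σ|/2 = 129.
Hole:
Apply Gauss's area formula: 2A = Σ (x_i·y_{i+1} − x_{i+1}·y_i), indices taken mod 4.
J→K: (1)(-3) − (7)(-3) = 18
K→L: (7)(-2) − (7)(-3) = 7
L→M: (7)(-2) − (3)(-2) = -8
M→J: (3)(-3) − (1)(-2) = -7
Σ = 10
Area = |Σ|/2 = 5.
Net area = 129 − 5 = 124.

124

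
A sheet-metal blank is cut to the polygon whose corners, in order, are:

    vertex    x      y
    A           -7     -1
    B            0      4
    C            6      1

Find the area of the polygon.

Apply the shoelace (surveyor's) formula: 2A = Σ (x_i·y_{i+1} − x_{i+1}·y_i), indices taken mod 3.
Σ = (-28) + (-24) + (1) = -51
Area = |Σ|/2 = 25.5.

25.5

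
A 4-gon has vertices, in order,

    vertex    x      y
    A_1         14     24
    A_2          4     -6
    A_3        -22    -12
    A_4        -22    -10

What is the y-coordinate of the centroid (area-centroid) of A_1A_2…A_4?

Apply Gauss's area formula. First the cross-terms c_i = x_i·y_{i+1} − x_{i+1}·y_i:
  -180, -180, -44, -388  ⇒  2A = -792, A = -396.
Then Σ (y_i + y_{i+1})·c_i = -4464, so ȳ = -4464 / (6·(-396)) = 62/33.

62/33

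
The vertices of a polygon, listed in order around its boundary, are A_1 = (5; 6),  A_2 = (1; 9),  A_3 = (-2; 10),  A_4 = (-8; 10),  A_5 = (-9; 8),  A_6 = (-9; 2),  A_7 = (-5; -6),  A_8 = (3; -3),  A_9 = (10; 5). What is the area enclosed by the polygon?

Apply the surveyor's formula: 2A = Σ (x_i·y_{i+1} − x_{i+1}·y_i), indices taken mod 9.
Cross-terms: 39, 28, 60, 26, 54, 64, 33, 45, 35  ⇒  Σ = 384
Area = |Σ|/2 = 192.

192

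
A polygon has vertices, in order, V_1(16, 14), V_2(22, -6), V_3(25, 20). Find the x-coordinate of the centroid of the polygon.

Apply the shoelace formula. First the cross-terms c_i = x_i·y_{i+1} − x_{i+1}·y_i:
  -404, 590, 30  ⇒  2A = 216, A = 108.
Then Σ (x_i + x_{i+1})·c_i = 13608, so x̄ = 13608 / (6·108) = 21.

21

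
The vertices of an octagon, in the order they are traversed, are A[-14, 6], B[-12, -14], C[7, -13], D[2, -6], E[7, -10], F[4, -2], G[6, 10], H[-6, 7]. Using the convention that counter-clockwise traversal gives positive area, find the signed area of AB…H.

385

Cross-terms: 268, 254, -16, 22, 26, 52, 102, 62  ⇒  Σ = 770
Signed area = Σ/2 = 385 (positive ⇒ counter-clockwise traversal).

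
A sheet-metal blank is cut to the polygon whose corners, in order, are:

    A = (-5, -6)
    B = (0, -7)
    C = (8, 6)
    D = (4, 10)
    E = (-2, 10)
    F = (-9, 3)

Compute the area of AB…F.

Σ = (35) + (56) + (56) + (60) + (84) + (69) = 360
Area = |Σ|/2 = 180.

180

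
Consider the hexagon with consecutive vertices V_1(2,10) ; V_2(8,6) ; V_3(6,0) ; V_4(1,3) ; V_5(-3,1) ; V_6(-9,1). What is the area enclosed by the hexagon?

81

Σ = (-68) + (-36) + (18) + (10) + (6) + (-92) = -162
Area = |Σ|/2 = 81.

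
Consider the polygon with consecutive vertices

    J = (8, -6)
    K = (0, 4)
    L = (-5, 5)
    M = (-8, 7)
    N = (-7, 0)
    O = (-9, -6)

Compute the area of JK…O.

Σ = (32) + (20) + (5) + (49) + (42) + (102) = 250
Area = |Σ|/2 = 125.

125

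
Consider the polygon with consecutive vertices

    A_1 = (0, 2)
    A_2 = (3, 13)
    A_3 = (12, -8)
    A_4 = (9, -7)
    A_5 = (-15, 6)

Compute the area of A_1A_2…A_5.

139.5

Apply the shoelace formula: 2A = Σ (x_i·y_{i+1} − x_{i+1}·y_i), indices taken mod 5.
Cross-terms: -6, -180, -12, -51, -30  ⇒  Σ = -279
Area = |Σ|/2 = 139.5.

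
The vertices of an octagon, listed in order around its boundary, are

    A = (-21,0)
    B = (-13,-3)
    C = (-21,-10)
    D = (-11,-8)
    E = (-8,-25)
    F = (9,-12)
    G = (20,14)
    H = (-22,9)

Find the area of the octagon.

881.5

Apply the shoelace (surveyor's) formula: 2A = Σ (x_i·y_{i+1} − x_{i+1}·y_i), indices taken mod 8.
Cross-terms: 63, 67, 58, 211, 321, 366, 488, 189  ⇒  Σ = 1763
Area = |Σ|/2 = 881.5.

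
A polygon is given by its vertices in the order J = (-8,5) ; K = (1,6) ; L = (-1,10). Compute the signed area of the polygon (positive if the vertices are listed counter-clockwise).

Apply Gauss's area formula: 2A = Σ (x_i·y_{i+1} − x_{i+1}·y_i), indices taken mod 3.
Cross-terms: -53, 16, 75  ⇒  Σ = 38
Signed area = Σ/2 = 19 (positive ⇒ counter-clockwise traversal).

19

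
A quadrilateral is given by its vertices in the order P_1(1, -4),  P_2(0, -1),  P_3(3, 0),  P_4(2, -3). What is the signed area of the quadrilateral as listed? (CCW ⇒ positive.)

Cross-terms: -1, 3, -9, -5  ⇒  Σ = -12
Signed area = Σ/2 = -6 (negative ⇒ clockwise traversal).

-6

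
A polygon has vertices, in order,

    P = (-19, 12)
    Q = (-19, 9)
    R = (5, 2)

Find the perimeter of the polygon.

|PQ| = √((0)² + (-3)²) = √9 = 3
|QR| = √((24)² + (-7)²) = √625 = 25
|RP| = √((-24)² + (10)²) = √676 = 26
Perimeter = 3 + 25 + 26 = 54.

54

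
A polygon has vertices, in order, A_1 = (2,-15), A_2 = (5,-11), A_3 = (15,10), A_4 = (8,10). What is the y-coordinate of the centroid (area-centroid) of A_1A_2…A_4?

Apply the shoelace (surveyor's) formula. First the cross-terms c_i = x_i·y_{i+1} − x_{i+1}·y_i:
  53, 215, 70, -140  ⇒  2A = 198, A = 99.
Then Σ (y_i + y_{i+1})·c_i = 507, so ȳ = 507 / (6·99) = 169/198.

169/198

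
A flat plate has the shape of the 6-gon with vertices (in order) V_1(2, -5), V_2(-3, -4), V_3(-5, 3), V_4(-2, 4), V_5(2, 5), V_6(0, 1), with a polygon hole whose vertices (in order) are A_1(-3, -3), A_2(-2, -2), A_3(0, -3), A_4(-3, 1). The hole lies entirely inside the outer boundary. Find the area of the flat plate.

Outer boundary:
Apply the surveyor's formula: 2A = Σ (x_i·y_{i+1} − x_{i+1}·y_i), indices taken mod 6.
Σ = (-23) + (-29) + (-14) + (-18) + (2) + (-2) = -84
Area = |Σ|/2 = 42.
Hole:
Apply Gauss's area formula: 2A = Σ (x_i·y_{i+1} − x_{i+1}·y_i), indices taken mod 4.
Σ = (0) + (6) + (-9) + (12) = 9
Area = |Σ|/2 = 4.5.
Net area = 42 − 4.5 = 37.5.

37.5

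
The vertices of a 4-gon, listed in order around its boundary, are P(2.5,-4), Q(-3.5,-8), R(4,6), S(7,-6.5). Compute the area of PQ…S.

51.375

Cross-terms: -34, 11, -68, -11.75  ⇒  Σ = -102.75
Area = |Σ|/2 = 51.375.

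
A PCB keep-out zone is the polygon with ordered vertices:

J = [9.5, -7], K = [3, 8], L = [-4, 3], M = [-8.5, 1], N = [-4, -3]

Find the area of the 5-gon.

122.75

Apply Gauss's area formula: 2A = Σ (x_i·y_{i+1} − x_{i+1}·y_i), indices taken mod 5.
Σ = (97) + (41) + (21.5) + (29.5) + (56.5) = 245.5
Area = |Σ|/2 = 122.75.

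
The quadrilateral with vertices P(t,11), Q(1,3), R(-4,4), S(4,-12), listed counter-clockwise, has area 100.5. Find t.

8

Write out the shoelace sum; only the two edges meeting at P involve t:
2·Area = [(4·11 − t·(-12)) + (t·3 − 1·11)] + 48
       = 15·t + 81 = 201
⇒ t = 8.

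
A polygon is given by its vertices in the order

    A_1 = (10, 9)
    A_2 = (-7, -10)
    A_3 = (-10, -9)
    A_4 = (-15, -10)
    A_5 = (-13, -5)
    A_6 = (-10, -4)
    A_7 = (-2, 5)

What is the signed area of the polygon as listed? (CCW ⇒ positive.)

-144

Apply the shoelace (surveyor's) formula: 2A = Σ (x_i·y_{i+1} − x_{i+1}·y_i), indices taken mod 7.
Σ = (-37) + (-37) + (-35) + (-55) + (2) + (-58) + (-68) = -288
Signed area = Σ/2 = -144 (negative ⇒ clockwise traversal).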